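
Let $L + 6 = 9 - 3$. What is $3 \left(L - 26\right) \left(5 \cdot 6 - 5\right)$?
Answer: $-1950$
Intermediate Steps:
$L = 0$ ($L = -6 + \left(9 - 3\right) = -6 + 6 = 0$)
$3 \left(L - 26\right) \left(5 \cdot 6 - 5\right) = 3 \left(0 - 26\right) \left(5 \cdot 6 - 5\right) = 3 \left(- 26 \left(30 - 5\right)\right) = 3 \left(\left(-26\right) 25\right) = 3 \left(-650\right) = -1950$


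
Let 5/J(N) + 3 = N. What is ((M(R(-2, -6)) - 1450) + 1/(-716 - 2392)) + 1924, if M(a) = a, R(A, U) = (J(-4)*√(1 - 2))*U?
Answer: 1473191/3108 + 30*I/7 ≈ 474.0 + 4.2857*I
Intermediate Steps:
J(N) = 5/(-3 + N)
R(A, U) = -5*I*U/7 (R(A, U) = ((5/(-3 - 4))*√(1 - 2))*U = ((5/(-7))*√(-1))*U = ((5*(-⅐))*I)*U = (-5*I/7)*U = -5*I*U/7)
((M(R(-2, -6)) - 1450) + 1/(-716 - 2392)) + 1924 = ((-5/7*I*(-6) - 1450) + 1/(-716 - 2392)) + 1924 = ((30*I/7 - 1450) + 1/(-3108)) + 1924 = ((-1450 + 30*I/7) - 1/3108) + 1924 = (-4506601/3108 + 30*I/7) + 1924 = 1473191/3108 + 30*I/7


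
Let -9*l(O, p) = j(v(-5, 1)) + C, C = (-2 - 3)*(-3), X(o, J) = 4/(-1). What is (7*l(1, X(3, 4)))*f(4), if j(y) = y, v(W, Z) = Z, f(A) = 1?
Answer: -112/9 ≈ -12.444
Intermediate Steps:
X(o, J) = -4 (X(o, J) = 4*(-1) = -4)
C = 15 (C = -5*(-3) = 15)
l(O, p) = -16/9 (l(O, p) = -(1 + 15)/9 = -⅑*16 = -16/9)
(7*l(1, X(3, 4)))*f(4) = (7*(-16/9))*1 = -112/9*1 = -112/9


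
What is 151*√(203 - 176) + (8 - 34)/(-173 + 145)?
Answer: 13/14 + 453*√3 ≈ 785.55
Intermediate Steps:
151*√(203 - 176) + (8 - 34)/(-173 + 145) = 151*√27 - 26/(-28) = 151*(3*√3) - 26*(-1/28) = 453*√3 + 13/14 = 13/14 + 453*√3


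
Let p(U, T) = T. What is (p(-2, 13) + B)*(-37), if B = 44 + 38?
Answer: -3515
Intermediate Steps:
B = 82
(p(-2, 13) + B)*(-37) = (13 + 82)*(-37) = 95*(-37) = -3515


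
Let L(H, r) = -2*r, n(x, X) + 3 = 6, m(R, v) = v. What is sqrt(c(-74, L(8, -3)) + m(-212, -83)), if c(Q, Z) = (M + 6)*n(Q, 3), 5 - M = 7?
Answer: I*sqrt(71) ≈ 8.4261*I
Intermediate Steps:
M = -2 (M = 5 - 1*7 = 5 - 7 = -2)
n(x, X) = 3 (n(x, X) = -3 + 6 = 3)
c(Q, Z) = 12 (c(Q, Z) = (-2 + 6)*3 = 4*3 = 12)
sqrt(c(-74, L(8, -3)) + m(-212, -83)) = sqrt(12 - 83) = sqrt(-71) = I*sqrt(71)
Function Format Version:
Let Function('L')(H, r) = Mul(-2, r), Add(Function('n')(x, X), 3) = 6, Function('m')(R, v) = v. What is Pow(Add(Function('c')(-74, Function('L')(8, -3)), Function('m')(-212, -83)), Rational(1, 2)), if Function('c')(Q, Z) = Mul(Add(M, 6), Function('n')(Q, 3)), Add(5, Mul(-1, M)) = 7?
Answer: Mul(I, Pow(71, Rational(1, 2))) ≈ Mul(8.4261, I)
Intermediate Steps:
M = -2 (M = Add(5, Mul(-1, 7)) = Add(5, -7) = -2)
Function('n')(x, X) = 3 (Function('n')(x, X) = Add(-3, 6) = 3)
Function('c')(Q, Z) = 12 (Function('c')(Q, Z) = Mul(Add(-2, 6), 3) = Mul(4, 3) = 12)
Pow(Add(Function('c')(-74, Function('L')(8, -3)), Function('m')(-212, -83)), Rational(1, 2)) = Pow(Add(12, -83), Rational(1, 2)) = Pow(-71, Rational(1, 2)) = Mul(I, Pow(71, Rational(1, 2)))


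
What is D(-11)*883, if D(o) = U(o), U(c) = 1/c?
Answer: -883/11 ≈ -80.273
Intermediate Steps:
D(o) = 1/o
D(-11)*883 = 883/(-11) = -1/11*883 = -883/11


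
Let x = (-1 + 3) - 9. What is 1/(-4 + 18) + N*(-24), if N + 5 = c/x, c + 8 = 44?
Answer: 487/2 ≈ 243.50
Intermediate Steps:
c = 36 (c = -8 + 44 = 36)
x = -7 (x = 2 - 9 = -7)
N = -71/7 (N = -5 + 36/(-7) = -5 + 36*(-⅐) = -5 - 36/7 = -71/7 ≈ -10.143)
1/(-4 + 18) + N*(-24) = 1/(-4 + 18) - 71/7*(-24) = 1/14 + 1704/7 = 487/2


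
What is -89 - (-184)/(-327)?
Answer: -29287/327 ≈ -89.563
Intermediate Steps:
-89 - (-184)/(-327) = -89 - (-184)*(-1)/327 = -89 - 1*184/327 = -89 - 184/327 = -29287/327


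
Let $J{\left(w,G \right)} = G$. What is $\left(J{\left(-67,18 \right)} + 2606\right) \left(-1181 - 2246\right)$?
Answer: $-8992448$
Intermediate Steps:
$\left(J{\left(-67,18 \right)} + 2606\right) \left(-1181 - 2246\right) = \left(18 + 2606\right) \left(-1181 - 2246\right) = 2624 \left(-3427\right) = -8992448$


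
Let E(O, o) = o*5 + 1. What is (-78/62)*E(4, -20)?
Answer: 3861/31 ≈ 124.55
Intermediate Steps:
E(O, o) = 1 + 5*o (E(O, o) = 5*o + 1 = 1 + 5*o)
(-78/62)*E(4, -20) = (-78/62)*(1 + 5*(-20)) = (-78*1/62)*(1 - 100) = -39/31*(-99) = 3861/31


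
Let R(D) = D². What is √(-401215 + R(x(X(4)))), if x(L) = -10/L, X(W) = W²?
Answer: I*√25677735/8 ≈ 633.42*I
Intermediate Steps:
√(-401215 + R(x(X(4)))) = √(-401215 + (-10/(4²))²) = √(-401215 + (-10/16)²) = √(-401215 + (-10*1/16)²) = √(-401215 + (-5/8)²) = √(-401215 + 25/64) = √(-25677735/64) = I*√25677735/8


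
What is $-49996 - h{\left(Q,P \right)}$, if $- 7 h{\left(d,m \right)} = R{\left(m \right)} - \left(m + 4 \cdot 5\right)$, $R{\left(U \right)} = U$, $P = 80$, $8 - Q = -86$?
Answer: $- \frac{349992}{7} \approx -49999.0$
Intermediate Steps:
$Q = 94$ ($Q = 8 - -86 = 8 + 86 = 94$)
$h{\left(d,m \right)} = \frac{20}{7}$ ($h{\left(d,m \right)} = - \frac{m - \left(m + 4 \cdot 5\right)}{7} = - \frac{m - \left(m + 20\right)}{7} = - \frac{m - \left(20 + m\right)}{7} = \left(- \frac{1}{7}\right) \left(-20\right) = \frac{20}{7}$)
$-49996 - h{\left(Q,P \right)} = -49996 - \frac{20}{7} = - \frac{349992}{7}$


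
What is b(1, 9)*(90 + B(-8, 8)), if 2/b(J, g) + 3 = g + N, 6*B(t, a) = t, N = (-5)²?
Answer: 532/93 ≈ 5.7204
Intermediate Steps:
N = 25
B(t, a) = t/6
b(J, g) = 2/(22 + g) (b(J, g) = 2/(-3 + (g + 25)) = 2/(-3 + (25 + g)) = 2/(22 + g))
b(1, 9)*(90 + B(-8, 8)) = (2/(22 + 9))*(90 + (⅙)*(-8)) = (2/31)*(90 - 4/3) = (2*(1/31))*(266/3) = (2/31)*(266/3) = 532/93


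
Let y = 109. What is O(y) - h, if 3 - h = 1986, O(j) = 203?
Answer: 2186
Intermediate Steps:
h = -1983 (h = 3 - 1*1986 = 3 - 1986 = -1983)
O(y) - h = 203 - 1*(-1983) = 203 + 1983 = 2186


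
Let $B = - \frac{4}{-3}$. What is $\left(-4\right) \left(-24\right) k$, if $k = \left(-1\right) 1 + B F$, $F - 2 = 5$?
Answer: $800$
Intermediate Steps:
$F = 7$ ($F = 2 + 5 = 7$)
$B = \frac{4}{3}$ ($B = \left(-4\right) \left(- \frac{1}{3}\right) = \frac{4}{3} \approx 1.3333$)
$k = \frac{25}{3}$ ($k = \left(-1\right) 1 + \frac{4}{3} \cdot 7 = -1 + \frac{28}{3} = \frac{25}{3} \approx 8.3333$)
$\left(-4\right) \left(-24\right) k = \left(-4\right) \left(-24\right) \frac{25}{3} = 96 \cdot \frac{25}{3} = 800$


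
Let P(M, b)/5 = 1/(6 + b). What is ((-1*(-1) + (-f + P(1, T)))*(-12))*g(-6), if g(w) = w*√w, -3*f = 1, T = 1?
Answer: 1032*I*√6/7 ≈ 361.13*I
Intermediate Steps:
f = -⅓ (f = -⅓*1 = -⅓ ≈ -0.33333)
P(M, b) = 5/(6 + b)
g(w) = w^(3/2)
((-1*(-1) + (-f + P(1, T)))*(-12))*g(-6) = ((-1*(-1) + (-1*(-⅓) + 5/(6 + 1)))*(-12))*(-6)^(3/2) = ((1 + (⅓ + 5/7))*(-12))*(-6*I*√6) = ((1 + 22/21)*(-12))*(-6*I*√6) = ((43/21)*(-12))*(-6*I*√6) = -(-1032)*I*√6/7 = 1032*I*√6/7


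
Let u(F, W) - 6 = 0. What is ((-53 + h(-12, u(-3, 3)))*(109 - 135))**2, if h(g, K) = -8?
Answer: 2515396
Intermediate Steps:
u(F, W) = 6 (u(F, W) = 6 + 0 = 6)
((-53 + h(-12, u(-3, 3)))*(109 - 135))**2 = ((-53 - 8)*(109 - 135))**2 = (-61*(-26))**2 = 1586**2 = 2515396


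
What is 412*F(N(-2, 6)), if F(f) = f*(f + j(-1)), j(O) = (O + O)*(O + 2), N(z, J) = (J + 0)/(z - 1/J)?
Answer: 919584/169 ≈ 5441.3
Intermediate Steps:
N(z, J) = J/(z - 1/J)
j(O) = 2*O*(2 + O) (j(O) = (2*O)*(2 + O) = 2*O*(2 + O))
F(f) = f*(-2 + f) (F(f) = f*(f + 2*(-1)*(2 - 1)) = f*(f + 2*(-1)*1) = f*(f - 2) = f*(-2 + f))
412*F(N(-2, 6)) = 412*((6**2/(-1 + 6*(-2)))*(-2 + 6**2/(-1 + 6*(-2)))) = 412*((36/(-1 - 12))*(-2 + 36/(-1 - 12))) = 412*((36/(-13))*(-2 + 36/(-13))) = 412*((36*(-1/13))*(-2 + 36*(-1/13))) = 412*(-36*(-2 - 36/13)/13) = 412*(-36/13*(-62/13)) = 412*(2232/169) = 919584/169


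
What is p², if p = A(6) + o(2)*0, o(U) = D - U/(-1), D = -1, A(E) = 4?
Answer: 16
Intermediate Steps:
o(U) = -1 + U (o(U) = -1 - U/(-1) = -1 - U*(-1) = -1 - (-1)*U = -1 + U)
p = 4 (p = 4 + (-1 + 2)*0 = 4 + 1*0 = 4 + 0 = 4)
p² = 4² = 16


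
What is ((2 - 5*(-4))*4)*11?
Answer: 968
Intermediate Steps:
((2 - 5*(-4))*4)*11 = ((2 + 20)*4)*11 = (22*4)*11 = 88*11 = 968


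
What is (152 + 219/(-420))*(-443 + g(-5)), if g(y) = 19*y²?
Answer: 169656/35 ≈ 4847.3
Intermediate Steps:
(152 + 219/(-420))*(-443 + g(-5)) = (152 + 219/(-420))*(-443 + 19*(-5)²) = (152 + 219*(-1/420))*(-443 + 19*25) = (152 - 73/140)*(-443 + 475) = (21207/140)*32 = 169656/35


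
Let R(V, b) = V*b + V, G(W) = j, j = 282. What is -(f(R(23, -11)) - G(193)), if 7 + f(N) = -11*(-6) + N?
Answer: 453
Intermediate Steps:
G(W) = 282
R(V, b) = V + V*b
f(N) = 59 + N (f(N) = -7 + (-11*(-6) + N) = -7 + (66 + N) = 59 + N)
-(f(R(23, -11)) - G(193)) = -((59 + 23*(1 - 11)) - 1*282) = -((59 + 23*(-10)) - 282) = -((59 - 230) - 282) = -(-171 - 282) = -1*(-453) = 453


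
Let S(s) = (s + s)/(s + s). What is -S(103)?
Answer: -1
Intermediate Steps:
S(s) = 1 (S(s) = (2*s)/((2*s)) = (2*s)*(1/(2*s)) = 1)
-S(103) = -1*1 = -1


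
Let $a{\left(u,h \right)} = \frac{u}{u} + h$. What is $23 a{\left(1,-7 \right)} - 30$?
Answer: $-168$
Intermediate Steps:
$a{\left(u,h \right)} = 1 + h$
$23 a{\left(1,-7 \right)} - 30 = 23 \left(1 - 7\right) - 30 = 23 \left(-6\right) - 30 = -138 - 30 = -168$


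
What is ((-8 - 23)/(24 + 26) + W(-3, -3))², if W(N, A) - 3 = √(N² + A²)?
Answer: 59161/2500 + 357*√2/25 ≈ 43.859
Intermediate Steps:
W(N, A) = 3 + √(A² + N²) (W(N, A) = 3 + √(N² + A²) = 3 + √(A² + N²))
((-8 - 23)/(24 + 26) + W(-3, -3))² = ((-8 - 23)/(24 + 26) + (3 + √((-3)² + (-3)²)))² = (-31/50 + (3 + √(9 + 9)))² = (-31*1/50 + (3 + √18))² = (-31/50 + (3 + 3*√2))² = (119/50 + 3*√2)²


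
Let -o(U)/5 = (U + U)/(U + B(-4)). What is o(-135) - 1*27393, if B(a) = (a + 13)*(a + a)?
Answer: -630189/23 ≈ -27400.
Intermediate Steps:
B(a) = 2*a*(13 + a) (B(a) = (13 + a)*(2*a) = 2*a*(13 + a))
o(U) = -10*U/(-72 + U) (o(U) = -5*(U + U)/(U + 2*(-4)*(13 - 4)) = -5*2*U/(U + 2*(-4)*9) = -5*2*U/(U - 72) = -5*2*U/(-72 + U) = -10*U/(-72 + U))
o(-135) - 1*27393 = -10*(-135)/(-72 - 135) - 1*27393 = -10*(-135)/(-207) - 27393 = -10*(-135)*(-1/207) - 27393 = -150/23 - 27393 = -630189/23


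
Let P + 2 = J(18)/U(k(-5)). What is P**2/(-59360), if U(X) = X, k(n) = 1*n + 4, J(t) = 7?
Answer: -81/59360 ≈ -0.0013646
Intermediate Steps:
k(n) = 4 + n (k(n) = n + 4 = 4 + n)
P = -9 (P = -2 + 7/(4 - 5) = -2 + 7/(-1) = -2 + 7*(-1) = -2 - 7 = -9)
P**2/(-59360) = (-9)**2/(-59360) = 81*(-1/59360) = -81/59360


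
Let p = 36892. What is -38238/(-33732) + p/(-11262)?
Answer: -22605683/10552494 ≈ -2.1422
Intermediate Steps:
-38238/(-33732) + p/(-11262) = -38238/(-33732) + 36892/(-11262) = -38238*(-1/33732) + 36892*(-1/11262) = 6373/5622 - 18446/5631 = -22605683/10552494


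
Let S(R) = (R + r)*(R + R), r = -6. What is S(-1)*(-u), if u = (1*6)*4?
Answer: -336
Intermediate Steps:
S(R) = 2*R*(-6 + R) (S(R) = (R - 6)*(R + R) = (-6 + R)*(2*R) = 2*R*(-6 + R))
u = 24 (u = 6*4 = 24)
S(-1)*(-u) = (2*(-1)*(-6 - 1))*(-1*24) = (2*(-1)*(-7))*(-24) = 14*(-24) = -336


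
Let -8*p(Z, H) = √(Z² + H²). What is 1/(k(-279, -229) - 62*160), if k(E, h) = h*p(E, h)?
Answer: 317440/267054381 + 916*√130282/267054381 ≈ 0.0024267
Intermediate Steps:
p(Z, H) = -√(H² + Z²)/8 (p(Z, H) = -√(Z² + H²)/8 = -√(H² + Z²)/8)
k(E, h) = -h*√(E² + h²)/8 (k(E, h) = h*(-√(h² + E²)/8) = h*(-√(E² + h²)/8) = -h*√(E² + h²)/8)
1/(k(-279, -229) - 62*160) = 1/(-⅛*(-229)*√((-279)² + (-229)²) - 62*160) = 1/(-⅛*(-229)*√(77841 + 52441) - 9920) = 1/(-⅛*(-229)*√130282 - 9920) = 1/(229*√130282/8 - 9920) = 1/(-9920 + 229*√130282/8)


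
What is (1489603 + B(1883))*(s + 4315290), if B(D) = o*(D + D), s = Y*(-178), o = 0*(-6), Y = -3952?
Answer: 7475939097838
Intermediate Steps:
o = 0
s = 703456 (s = -3952*(-178) = 703456)
B(D) = 0 (B(D) = 0*(D + D) = 0*(2*D) = 0)
(1489603 + B(1883))*(s + 4315290) = (1489603 + 0)*(703456 + 4315290) = 1489603*5018746 = 7475939097838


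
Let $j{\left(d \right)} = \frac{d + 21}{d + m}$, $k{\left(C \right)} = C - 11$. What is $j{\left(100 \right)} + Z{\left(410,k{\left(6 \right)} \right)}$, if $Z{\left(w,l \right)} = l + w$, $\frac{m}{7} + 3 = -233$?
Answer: $\frac{628439}{1552} \approx 404.92$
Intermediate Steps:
$k{\left(C \right)} = -11 + C$
$m = -1652$ ($m = -21 + 7 \left(-233\right) = -21 - 1631 = -1652$)
$j{\left(d \right)} = \frac{21 + d}{-1652 + d}$ ($j{\left(d \right)} = \frac{d + 21}{d - 1652} = \frac{21 + d}{-1652 + d}$)
$j{\left(100 \right)} + Z{\left(410,k{\left(6 \right)} \right)} = \frac{21 + 100}{-1652 + 100} + \left(\left(-11 + 6\right) + 410\right) = \frac{1}{-1552} \cdot 121 + \left(-5 + 410\right) = \left(- \frac{1}{1552}\right) 121 + 405 = - \frac{121}{1552} + 405 = \frac{628439}{1552}$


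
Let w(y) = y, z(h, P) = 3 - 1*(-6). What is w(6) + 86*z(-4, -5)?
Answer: 780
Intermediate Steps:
z(h, P) = 9 (z(h, P) = 3 + 6 = 9)
w(6) + 86*z(-4, -5) = 6 + 86*9 = 6 + 774 = 780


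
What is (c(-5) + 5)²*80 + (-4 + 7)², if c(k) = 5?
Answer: 8009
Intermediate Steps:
(c(-5) + 5)²*80 + (-4 + 7)² = (5 + 5)²*80 + (-4 + 7)² = 10²*80 + 3² = 100*80 + 9 = 8000 + 9 = 8009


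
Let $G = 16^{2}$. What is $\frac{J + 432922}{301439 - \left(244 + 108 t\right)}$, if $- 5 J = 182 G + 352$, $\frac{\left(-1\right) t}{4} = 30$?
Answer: $\frac{2117666}{1570775} \approx 1.3482$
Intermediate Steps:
$t = -120$ ($t = \left(-4\right) 30 = -120$)
$G = 256$
$J = - \frac{46944}{5}$ ($J = - \frac{182 \cdot 256 + 352}{5} = - \frac{46592 + 352}{5} = \left(- \frac{1}{5}\right) 46944 = - \frac{46944}{5} \approx -9388.8$)
$\frac{J + 432922}{301439 - \left(244 + 108 t\right)} = \frac{- \frac{46944}{5} + 432922}{301439 - -12716} = \frac{2117666}{5 \left(301439 + \left(-244 + 12960\right)\right)} = \frac{2117666}{5 \left(301439 + 12716\right)} = \frac{2117666}{5 \cdot 314155} = \frac{2117666}{5} \cdot \frac{1}{314155} = \frac{2117666}{1570775}$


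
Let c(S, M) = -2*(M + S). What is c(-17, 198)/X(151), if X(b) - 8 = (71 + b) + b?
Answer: -362/381 ≈ -0.95013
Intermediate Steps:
c(S, M) = -2*M - 2*S
X(b) = 79 + 2*b (X(b) = 8 + ((71 + b) + b) = 8 + (71 + 2*b) = 79 + 2*b)
c(-17, 198)/X(151) = (-2*198 - 2*(-17))/(79 + 2*151) = (-396 + 34)/(79 + 302) = -362/381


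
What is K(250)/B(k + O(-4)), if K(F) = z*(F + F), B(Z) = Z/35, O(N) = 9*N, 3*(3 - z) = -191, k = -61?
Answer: -3500000/291 ≈ -12027.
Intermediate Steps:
z = 200/3 (z = 3 - ⅓*(-191) = 3 + 191/3 = 200/3 ≈ 66.667)
B(Z) = Z/35 (B(Z) = Z*(1/35) = Z/35)
K(F) = 400*F/3 (K(F) = 200*(F + F)/3 = 200*(2*F)/3 = 400*F/3)
K(250)/B(k + O(-4)) = ((400/3)*250)/(((-61 + 9*(-4))/35)) = 100000/(3*(((-61 - 36)/35))) = 100000/(3*(((1/35)*(-97)))) = 100000/(3*(-97/35)) = (100000/3)*(-35/97) = -3500000/291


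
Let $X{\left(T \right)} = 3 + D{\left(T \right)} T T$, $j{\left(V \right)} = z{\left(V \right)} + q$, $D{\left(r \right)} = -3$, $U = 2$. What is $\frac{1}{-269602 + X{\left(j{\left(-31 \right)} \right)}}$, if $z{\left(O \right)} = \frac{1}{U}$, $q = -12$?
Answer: $- \frac{4}{1079983} \approx -3.7038 \cdot 10^{-6}$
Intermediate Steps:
$z{\left(O \right)} = \frac{1}{2}$
$j{\left(V \right)} = - \frac{23}{2}$ ($j{\left(V \right)} = \frac{1}{2} - 12 = - \frac{23}{2}$)
$X{\left(T \right)} = 3 - 3 T^{2}$ ($X{\left(T \right)} = 3 - 3 T T = 3 - 3 T^{2}$)
$\frac{1}{-269602 + X{\left(j{\left(-31 \right)} \right)}} = \frac{1}{-269602 + \left(3 - 3 \left(- \frac{23}{2}\right)^{2}\right)} = \frac{1}{-269602 + \left(3 - \frac{1587}{4}\right)} = \frac{1}{-269602 - \frac{1575}{4}} = \frac{1}{- \frac{1079983}{4}} = - \frac{4}{1079983}$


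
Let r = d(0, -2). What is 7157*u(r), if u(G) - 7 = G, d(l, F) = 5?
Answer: 85884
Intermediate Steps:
r = 5
u(G) = 7 + G
7157*u(r) = 7157*(7 + 5) = 7157*12 = 85884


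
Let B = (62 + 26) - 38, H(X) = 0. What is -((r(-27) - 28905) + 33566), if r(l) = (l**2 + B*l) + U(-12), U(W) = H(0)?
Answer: -4040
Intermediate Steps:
U(W) = 0
B = 50 (B = 88 - 38 = 50)
r(l) = l**2 + 50*l (r(l) = (l**2 + 50*l) + 0 = l**2 + 50*l)
-((r(-27) - 28905) + 33566) = -((-27*(50 - 27) - 28905) + 33566) = -((-27*23 - 28905) + 33566) = -((-621 - 28905) + 33566) = -(-29526 + 33566) = -1*4040 = -4040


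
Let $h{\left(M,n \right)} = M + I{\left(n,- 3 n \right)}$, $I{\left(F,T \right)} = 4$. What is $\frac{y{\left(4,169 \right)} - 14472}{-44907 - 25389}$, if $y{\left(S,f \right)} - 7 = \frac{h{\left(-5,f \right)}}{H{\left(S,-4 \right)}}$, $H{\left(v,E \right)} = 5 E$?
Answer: $\frac{96433}{468640} \approx 0.20577$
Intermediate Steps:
$h{\left(M,n \right)} = 4 + M$ ($h{\left(M,n \right)} = M + 4 = 4 + M$)
$y{\left(S,f \right)} = \frac{141}{20}$ ($y{\left(S,f \right)} = 7 + \frac{4 - 5}{5 \left(-4\right)} = 7 - \frac{1}{-20} = 7 - - \frac{1}{20} = 7 + \frac{1}{20} = \frac{141}{20}$)
$\frac{y{\left(4,169 \right)} - 14472}{-44907 - 25389} = \frac{\frac{141}{20} - 14472}{-44907 - 25389} = - \frac{289299}{20 \left(-70296\right)} = \left(- \frac{289299}{20}\right) \left(- \frac{1}{70296}\right) = \frac{96433}{468640}$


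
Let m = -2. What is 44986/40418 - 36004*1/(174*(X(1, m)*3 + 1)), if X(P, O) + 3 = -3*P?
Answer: 397069565/29889111 ≈ 13.285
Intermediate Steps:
X(P, O) = -3 - 3*P
44986/40418 - 36004*1/(174*(X(1, m)*3 + 1)) = 44986/40418 - 36004*1/(174*((-3 - 3*1)*3 + 1)) = 44986*(1/40418) - 36004*1/(174*((-3 - 3)*3 + 1)) = 22493/20209 - 36004*1/(174*(-6*3 + 1)) = 22493/20209 - 36004*1/(174*(-18 + 1)) = 22493/20209 - 36004/((-17*174)) = 22493/20209 - 36004/(-2958) = 22493/20209 - 36004*(-1/2958) = 22493/20209 + 18002/1479 = 397069565/29889111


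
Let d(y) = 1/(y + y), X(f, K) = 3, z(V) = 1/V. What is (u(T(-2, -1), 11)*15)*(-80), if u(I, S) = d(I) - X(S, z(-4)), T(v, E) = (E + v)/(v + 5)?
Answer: 4200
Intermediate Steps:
z(V) = 1/V
d(y) = 1/(2*y)
T(v, E) = (E + v)/(5 + v)
u(I, S) = -3 + 1/(2*I) (u(I, S) = 1/(2*I) - 1*3 = 1/(2*I) - 3 = -3 + 1/(2*I))
(u(T(-2, -1), 11)*15)*(-80) = ((-3 + 1/(2*(((-1 - 2)/(5 - 2)))))*15)*(-80) = ((-3 + 1/(2*((-3/3))))*15)*(-80) = ((-3 + 1/(2*(((⅓)*(-3)))))*15)*(-80) = ((-3 + (½)/(-1))*15)*(-80) = ((-3 + (½)*(-1))*15)*(-80) = ((-3 - ½)*15)*(-80) = -7/2*15*(-80) = -105/2*(-80) = 4200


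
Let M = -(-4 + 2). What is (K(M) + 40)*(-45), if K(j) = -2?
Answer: -1710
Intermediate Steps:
M = 2 (M = -1*(-2) = 2)
(K(M) + 40)*(-45) = (-2 + 40)*(-45) = 38*(-45) = -1710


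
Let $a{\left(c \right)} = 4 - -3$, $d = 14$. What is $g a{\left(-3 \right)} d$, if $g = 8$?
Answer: $784$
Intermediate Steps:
$a{\left(c \right)} = 7$ ($a{\left(c \right)} = 4 + 3 = 7$)
$g a{\left(-3 \right)} d = 8 \cdot 7 \cdot 14 = 56 \cdot 14 = 784$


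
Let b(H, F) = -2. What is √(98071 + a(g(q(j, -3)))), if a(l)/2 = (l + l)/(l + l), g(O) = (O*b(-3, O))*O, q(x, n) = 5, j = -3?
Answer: 3*√10897 ≈ 313.17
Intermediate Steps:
g(O) = -2*O² (g(O) = (O*(-2))*O = (-2*O)*O = -2*O²)
a(l) = 2 (a(l) = 2*((l + l)/(l + l)) = 2*((2*l)/((2*l))) = 2*((2*l)*(1/(2*l))) = 2*1 = 2)
√(98071 + a(g(q(j, -3)))) = √(98071 + 2) = √98073 = 3*√10897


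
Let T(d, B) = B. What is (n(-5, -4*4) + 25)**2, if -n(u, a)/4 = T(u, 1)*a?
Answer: 7921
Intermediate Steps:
n(u, a) = -4*a
(n(-5, -4*4) + 25)**2 = (-(-16)*4 + 25)**2 = (-4*(-16) + 25)**2 = (64 + 25)**2 = 89**2 = 7921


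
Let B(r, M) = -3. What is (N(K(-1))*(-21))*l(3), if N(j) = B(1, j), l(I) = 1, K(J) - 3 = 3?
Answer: 63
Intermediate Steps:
K(J) = 6 (K(J) = 3 + 3 = 6)
N(j) = -3
(N(K(-1))*(-21))*l(3) = -3*(-21)*1 = 63*1 = 63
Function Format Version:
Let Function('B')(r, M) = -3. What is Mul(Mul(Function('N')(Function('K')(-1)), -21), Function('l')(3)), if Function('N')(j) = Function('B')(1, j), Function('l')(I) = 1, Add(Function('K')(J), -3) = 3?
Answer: 63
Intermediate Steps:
Function('K')(J) = 6 (Function('K')(J) = Add(3, 3) = 6)
Function('N')(j) = -3
Mul(Mul(Function('N')(Function('K')(-1)), -21), Function('l')(3)) = Mul(Mul(-3, -21), 1) = Mul(63, 1) = 63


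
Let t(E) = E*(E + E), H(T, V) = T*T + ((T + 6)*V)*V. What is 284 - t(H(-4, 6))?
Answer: -15204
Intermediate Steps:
H(T, V) = T² + V²*(6 + T) (H(T, V) = T² + ((6 + T)*V)*V = T² + (V*(6 + T))*V = T² + V²*(6 + T))
t(E) = 2*E² (t(E) = E*(2*E) = 2*E²)
284 - t(H(-4, 6)) = 284 - 2*((-4)² + 6*6² - 4*6²)² = 284 - 2*(16 + 6*36 - 4*36)² = 284 - 2*(16 + 216 - 144)² = 284 - 2*88² = 284 - 2*7744 = 284 - 1*15488 = 284 - 15488 = -15204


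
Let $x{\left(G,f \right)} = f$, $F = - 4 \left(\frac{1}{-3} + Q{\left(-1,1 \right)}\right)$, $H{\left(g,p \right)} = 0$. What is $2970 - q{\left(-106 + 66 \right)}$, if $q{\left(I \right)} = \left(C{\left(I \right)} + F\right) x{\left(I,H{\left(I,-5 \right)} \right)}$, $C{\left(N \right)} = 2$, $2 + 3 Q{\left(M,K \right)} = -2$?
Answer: $2970$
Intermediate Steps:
$Q{\left(M,K \right)} = - \frac{4}{3}$ ($Q{\left(M,K \right)} = - \frac{2}{3} + \frac{1}{3} \left(-2\right) = - \frac{2}{3} - \frac{2}{3} = - \frac{4}{3}$)
$F = \frac{20}{3}$ ($F = - 4 \left(\frac{1}{-3} - \frac{4}{3}\right) = - 4 \left(- \frac{1}{3} - \frac{4}{3}\right) = \left(-4\right) \left(- \frac{5}{3}\right) = \frac{20}{3} \approx 6.6667$)
$q{\left(I \right)} = 0$ ($q{\left(I \right)} = \left(2 + \frac{20}{3}\right) 0 = \frac{26}{3} \cdot 0 = 0$)
$2970 - q{\left(-106 + 66 \right)} = 2970 - 0 = 2970 + 0 = 2970$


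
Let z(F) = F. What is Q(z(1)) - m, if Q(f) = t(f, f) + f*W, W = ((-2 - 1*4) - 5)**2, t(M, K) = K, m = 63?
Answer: 59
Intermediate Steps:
W = 121 (W = ((-2 - 4) - 5)**2 = (-6 - 5)**2 = (-11)**2 = 121)
Q(f) = 122*f (Q(f) = f + f*121 = f + 121*f = 122*f)
Q(z(1)) - m = 122*1 - 1*63 = 122 - 63 = 59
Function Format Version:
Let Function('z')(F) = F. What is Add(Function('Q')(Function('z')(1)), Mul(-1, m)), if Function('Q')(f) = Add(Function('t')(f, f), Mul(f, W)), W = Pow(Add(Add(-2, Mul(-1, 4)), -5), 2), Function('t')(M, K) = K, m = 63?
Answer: 59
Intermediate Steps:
W = 121 (W = Pow(Add(Add(-2, -4), -5), 2) = Pow(Add(-6, -5), 2) = Pow(-11, 2) = 121)
Function('Q')(f) = Mul(122, f) (Function('Q')(f) = Add(f, Mul(f, 121)) = Add(f, Mul(121, f)) = Mul(122, f))
Add(Function('Q')(Function('z')(1)), Mul(-1, m)) = Add(Mul(122, 1), Mul(-1, 63)) = Add(122, -63) = 59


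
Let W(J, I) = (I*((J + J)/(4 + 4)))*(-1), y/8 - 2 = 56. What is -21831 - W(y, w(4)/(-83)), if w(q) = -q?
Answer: -1811509/83 ≈ -21825.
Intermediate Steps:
y = 464 (y = 16 + 8*56 = 16 + 448 = 464)
W(J, I) = -I*J/4 (W(J, I) = (I*((2*J)/8))*(-1) = (I*((2*J)*(1/8)))*(-1) = (I*(J/4))*(-1) = (I*J/4)*(-1) = -I*J/4)
-21831 - W(y, w(4)/(-83)) = -21831 - (-1)*-1*4/(-83)*464/4 = -21831 - (-1)*(-4*(-1/83))*464/4 = -21831 - (-1)*4*464/(4*83) = -21831 - 1*(-464/83) = -21831 + 464/83 = -1811509/83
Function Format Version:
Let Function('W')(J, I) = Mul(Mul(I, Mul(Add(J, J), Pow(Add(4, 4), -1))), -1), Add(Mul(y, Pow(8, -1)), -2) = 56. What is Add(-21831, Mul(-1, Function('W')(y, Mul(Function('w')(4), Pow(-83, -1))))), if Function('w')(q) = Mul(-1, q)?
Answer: Rational(-1811509, 83) ≈ -21825.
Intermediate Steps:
y = 464 (y = Add(16, Mul(8, 56)) = Add(16, 448) = 464)
Function('W')(J, I) = Mul(Rational(-1, 4), I, J) (Function('W')(J, I) = Mul(Mul(I, Mul(Mul(2, J), Pow(8, -1))), -1) = Mul(Mul(I, Mul(Mul(2, J), Rational(1, 8))), -1) = Mul(Mul(I, Mul(Rational(1, 4), J)), -1) = Mul(Mul(Rational(1, 4), I, J), -1) = Mul(Rational(-1, 4), I, J))
Add(-21831, Mul(-1, Function('W')(y, Mul(Function('w')(4), Pow(-83, -1))))) = Add(-21831, Mul(-1, Mul(Rational(-1, 4), Mul(Mul(-1, 4), Pow(-83, -1)), 464))) = Add(-21831, Mul(-1, Mul(Rational(-1, 4), Mul(-4, Rational(-1, 83)), 464))) = Add(-21831, Mul(-1, Mul(Rational(-1, 4), Rational(4, 83), 464))) = Add(-21831, Mul(-1, Rational(-464, 83))) = Add(-21831, Rational(464, 83)) = Rational(-1811509, 83)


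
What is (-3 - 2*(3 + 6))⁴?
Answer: 194481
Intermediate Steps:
(-3 - 2*(3 + 6))⁴ = (-3 - 2*9)⁴ = (-3 - 18)⁴ = (-21)⁴ = 194481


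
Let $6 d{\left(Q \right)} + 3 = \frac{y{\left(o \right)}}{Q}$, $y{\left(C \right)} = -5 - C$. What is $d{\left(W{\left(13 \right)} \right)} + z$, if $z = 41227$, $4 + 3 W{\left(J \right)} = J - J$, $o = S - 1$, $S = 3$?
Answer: $\frac{329819}{8} \approx 41227.0$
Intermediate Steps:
$o = 2$ ($o = 3 - 1 = 2$)
$W{\left(J \right)} = - \frac{4}{3}$ ($W{\left(J \right)} = - \frac{4}{3} + \frac{J - J}{3} = - \frac{4}{3} + \frac{1}{3} \cdot 0 = - \frac{4}{3} + 0 = - \frac{4}{3}$)
$d{\left(Q \right)} = - \frac{1}{2} - \frac{7}{6 Q}$ ($d{\left(Q \right)} = - \frac{1}{2} + \frac{\left(-5 - 2\right) \frac{1}{Q}}{6} = - \frac{1}{2} + \frac{\left(-7\right) \frac{1}{Q}}{6} = - \frac{1}{2} - \frac{7}{6 Q}$)
$d{\left(W{\left(13 \right)} \right)} + z = \frac{-7 - -4}{6 \left(- \frac{4}{3}\right)} + 41227 = \frac{1}{6} \left(- \frac{3}{4}\right) \left(-7 + 4\right) + 41227 = \frac{1}{6} \left(- \frac{3}{4}\right) \left(-3\right) + 41227 = \frac{3}{8} + 41227 = \frac{329819}{8}$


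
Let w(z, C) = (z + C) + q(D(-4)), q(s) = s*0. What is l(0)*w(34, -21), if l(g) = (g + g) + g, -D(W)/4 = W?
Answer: 0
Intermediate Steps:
D(W) = -4*W
q(s) = 0
l(g) = 3*g (l(g) = 2*g + g = 3*g)
w(z, C) = C + z (w(z, C) = (z + C) + 0 = (C + z) + 0 = C + z)
l(0)*w(34, -21) = (3*0)*(-21 + 34) = 0*13 = 0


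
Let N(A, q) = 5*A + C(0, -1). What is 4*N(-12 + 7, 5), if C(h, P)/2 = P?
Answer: -108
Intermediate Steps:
C(h, P) = 2*P
N(A, q) = -2 + 5*A (N(A, q) = 5*A + 2*(-1) = 5*A - 2 = -2 + 5*A)
4*N(-12 + 7, 5) = 4*(-2 + 5*(-12 + 7)) = 4*(-2 + 5*(-5)) = 4*(-2 - 25) = 4*(-27) = -108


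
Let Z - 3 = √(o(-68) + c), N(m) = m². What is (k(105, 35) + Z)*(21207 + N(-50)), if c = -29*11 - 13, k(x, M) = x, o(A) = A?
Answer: 2560356 + 474140*I ≈ 2.5604e+6 + 4.7414e+5*I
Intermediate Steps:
c = -332 (c = -319 - 13 = -332)
Z = 3 + 20*I (Z = 3 + √(-68 - 332) = 3 + √(-400) = 3 + 20*I ≈ 3.0 + 20.0*I)
(k(105, 35) + Z)*(21207 + N(-50)) = (105 + (3 + 20*I))*(21207 + (-50)²) = (108 + 20*I)*(21207 + 2500) = (108 + 20*I)*23707 = 2560356 + 474140*I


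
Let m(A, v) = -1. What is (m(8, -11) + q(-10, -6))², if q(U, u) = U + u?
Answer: 289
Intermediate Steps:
(m(8, -11) + q(-10, -6))² = (-1 + (-10 - 6))² = (-1 - 16)² = (-17)² = 289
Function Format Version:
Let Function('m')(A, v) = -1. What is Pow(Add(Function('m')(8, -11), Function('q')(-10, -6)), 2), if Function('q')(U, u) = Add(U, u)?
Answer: 289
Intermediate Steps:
Pow(Add(Function('m')(8, -11), Function('q')(-10, -6)), 2) = Pow(Add(-1, Add(-10, -6)), 2) = Pow(Add(-1, -16), 2) = Pow(-17, 2) = 289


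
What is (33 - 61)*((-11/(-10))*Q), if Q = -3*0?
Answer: 0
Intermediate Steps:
Q = 0
(33 - 61)*((-11/(-10))*Q) = (33 - 61)*(-11/(-10)*0) = -28*(-11*(-⅒))*0 = -154*0/5 = -28*0 = 0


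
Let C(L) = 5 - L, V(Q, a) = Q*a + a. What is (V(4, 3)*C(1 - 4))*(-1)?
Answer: -120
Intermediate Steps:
V(Q, a) = a + Q*a
(V(4, 3)*C(1 - 4))*(-1) = ((3*(1 + 4))*(5 - (1 - 4)))*(-1) = ((3*5)*(5 - 1*(-3)))*(-1) = (15*(5 + 3))*(-1) = (15*8)*(-1) = 120*(-1) = -120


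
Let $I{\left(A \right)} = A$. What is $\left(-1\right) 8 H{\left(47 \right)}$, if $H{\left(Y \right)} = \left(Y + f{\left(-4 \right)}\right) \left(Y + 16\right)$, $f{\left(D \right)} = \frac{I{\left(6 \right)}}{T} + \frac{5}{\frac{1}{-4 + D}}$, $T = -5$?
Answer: $- \frac{14616}{5} \approx -2923.2$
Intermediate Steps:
$f{\left(D \right)} = - \frac{106}{5} + 5 D$ ($f{\left(D \right)} = \frac{6}{-5} + \frac{5}{\frac{1}{-4 + D}} = 6 \left(- \frac{1}{5}\right) + 5 \left(-4 + D\right) = - \frac{6}{5} + \left(-20 + 5 D\right) = - \frac{106}{5} + 5 D$)
$H{\left(Y \right)} = \left(16 + Y\right) \left(- \frac{206}{5} + Y\right)$ ($H{\left(Y \right)} = \left(Y + \left(- \frac{106}{5} + 5 \left(-4\right)\right)\right) \left(Y + 16\right) = \left(Y - \frac{206}{5}\right) \left(16 + Y\right) = \left(- \frac{206}{5} + Y\right) \left(16 + Y\right) = \left(16 + Y\right) \left(- \frac{206}{5} + Y\right)$)
$\left(-1\right) 8 H{\left(47 \right)} = \left(-1\right) 8 \left(- \frac{3296}{5} + 47^{2} - \frac{5922}{5}\right) = - 8 \left(- \frac{3296}{5} + 2209 - \frac{5922}{5}\right) = \left(-8\right) \frac{1827}{5} = - \frac{14616}{5}$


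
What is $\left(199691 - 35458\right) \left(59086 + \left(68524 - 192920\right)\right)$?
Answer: $-10726057230$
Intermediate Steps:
$\left(199691 - 35458\right) \left(59086 + \left(68524 - 192920\right)\right) = 164233 \left(59086 - 124396\right) = 164233 \left(-65310\right) = -10726057230$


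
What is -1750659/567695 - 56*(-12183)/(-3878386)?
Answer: -27393282957/8403589085 ≈ -3.2597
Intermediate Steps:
-1750659/567695 - 56*(-12183)/(-3878386) = -1750659*1/567695 + 682248*(-1/3878386) = -1750659/567695 - 2604/14803 = -27393282957/8403589085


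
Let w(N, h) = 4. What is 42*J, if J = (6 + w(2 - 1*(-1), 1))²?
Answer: 4200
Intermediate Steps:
J = 100 (J = (6 + 4)² = 10² = 100)
42*J = 42*100 = 4200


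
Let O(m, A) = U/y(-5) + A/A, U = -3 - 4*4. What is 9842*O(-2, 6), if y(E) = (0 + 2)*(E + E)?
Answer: 191919/10 ≈ 19192.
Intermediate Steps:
y(E) = 4*E (y(E) = 2*(2*E) = 4*E)
U = -19 (U = -3 - 16 = -19)
O(m, A) = 39/20 (O(m, A) = -19/(4*(-5)) + A/A = -19/(-20) + 1 = -19*(-1/20) + 1 = 19/20 + 1 = 39/20)
9842*O(-2, 6) = 9842*(39/20) = 191919/10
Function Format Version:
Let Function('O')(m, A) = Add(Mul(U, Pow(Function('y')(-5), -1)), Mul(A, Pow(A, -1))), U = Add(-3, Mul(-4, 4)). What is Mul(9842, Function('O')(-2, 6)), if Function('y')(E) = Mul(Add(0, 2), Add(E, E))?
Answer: Rational(191919, 10) ≈ 19192.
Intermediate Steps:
Function('y')(E) = Mul(4, E) (Function('y')(E) = Mul(2, Mul(2, E)) = Mul(4, E))
U = -19 (U = Add(-3, -16) = -19)
Function('O')(m, A) = Rational(39, 20) (Function('O')(m, A) = Add(Mul(-19, Pow(Mul(4, -5), -1)), Mul(A, Pow(A, -1))) = Add(Mul(-19, Pow(-20, -1)), 1) = Add(Mul(-19, Rational(-1, 20)), 1) = Add(Rational(19, 20), 1) = Rational(39, 20))
Mul(9842, Function('O')(-2, 6)) = Mul(9842, Rational(39, 20)) = Rational(191919, 10)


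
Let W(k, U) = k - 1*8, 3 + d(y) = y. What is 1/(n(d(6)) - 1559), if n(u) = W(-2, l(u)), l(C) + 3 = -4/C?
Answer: -1/1569 ≈ -0.00063735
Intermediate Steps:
d(y) = -3 + y
l(C) = -3 - 4/C
W(k, U) = -8 + k (W(k, U) = k - 8 = -8 + k)
n(u) = -10 (n(u) = -8 - 2 = -10)
1/(n(d(6)) - 1559) = 1/(-10 - 1559) = 1/(-1569) = -1/1569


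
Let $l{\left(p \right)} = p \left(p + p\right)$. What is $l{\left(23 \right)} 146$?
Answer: $154468$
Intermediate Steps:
$l{\left(p \right)} = 2 p^{2}$ ($l{\left(p \right)} = p 2 p = 2 p^{2}$)
$l{\left(23 \right)} 146 = 2 \cdot 23^{2} \cdot 146 = 2 \cdot 529 \cdot 146 = 1058 \cdot 146 = 154468$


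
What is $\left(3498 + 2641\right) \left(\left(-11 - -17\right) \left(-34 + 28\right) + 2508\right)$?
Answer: $15175608$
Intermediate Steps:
$\left(3498 + 2641\right) \left(\left(-11 - -17\right) \left(-34 + 28\right) + 2508\right) = 6139 \left(\left(-11 + 17\right) \left(-6\right) + 2508\right) = 6139 \left(6 \left(-6\right) + 2508\right) = 6139 \left(-36 + 2508\right) = 6139 \cdot 2472 = 15175608$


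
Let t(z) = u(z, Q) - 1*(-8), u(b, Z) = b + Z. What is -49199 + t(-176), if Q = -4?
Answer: -49371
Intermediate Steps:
u(b, Z) = Z + b
t(z) = 4 + z (t(z) = (-4 + z) - 1*(-8) = (-4 + z) + 8 = 4 + z)
-49199 + t(-176) = -49199 + (4 - 176) = -49199 - 172 = -49371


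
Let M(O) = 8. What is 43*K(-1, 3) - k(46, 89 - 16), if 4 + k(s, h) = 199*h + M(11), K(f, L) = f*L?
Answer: -14660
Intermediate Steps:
K(f, L) = L*f
k(s, h) = 4 + 199*h (k(s, h) = -4 + (199*h + 8) = -4 + (8 + 199*h) = 4 + 199*h)
43*K(-1, 3) - k(46, 89 - 16) = 43*(3*(-1)) - (4 + 199*(89 - 16)) = 43*(-3) - (4 + 199*73) = -129 - (4 + 14527) = -129 - 1*14531 = -129 - 14531 = -14660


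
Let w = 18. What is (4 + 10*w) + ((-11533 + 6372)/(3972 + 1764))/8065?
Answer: 8511989399/46260840 ≈ 184.00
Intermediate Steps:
(4 + 10*w) + ((-11533 + 6372)/(3972 + 1764))/8065 = (4 + 10*18) + ((-11533 + 6372)/(3972 + 1764))/8065 = (4 + 180) - 5161/5736*(1/8065) = 184 - 5161*1/5736*(1/8065) = 184 - 5161/5736*1/8065 = 184 - 5161/46260840 = 8511989399/46260840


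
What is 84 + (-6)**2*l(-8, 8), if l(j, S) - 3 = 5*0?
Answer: 192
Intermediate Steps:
l(j, S) = 3 (l(j, S) = 3 + 5*0 = 3 + 0 = 3)
84 + (-6)**2*l(-8, 8) = 84 + (-6)**2*3 = 84 + 36*3 = 84 + 108 = 192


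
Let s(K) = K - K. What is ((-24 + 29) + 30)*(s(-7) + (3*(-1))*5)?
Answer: -525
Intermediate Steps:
s(K) = 0
((-24 + 29) + 30)*(s(-7) + (3*(-1))*5) = ((-24 + 29) + 30)*(0 + (3*(-1))*5) = (5 + 30)*(0 - 3*5) = 35*(0 - 15) = 35*(-15) = -525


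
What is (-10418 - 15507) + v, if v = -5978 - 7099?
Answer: -39002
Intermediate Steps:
v = -13077
(-10418 - 15507) + v = (-10418 - 15507) - 13077 = -25925 - 13077 = -39002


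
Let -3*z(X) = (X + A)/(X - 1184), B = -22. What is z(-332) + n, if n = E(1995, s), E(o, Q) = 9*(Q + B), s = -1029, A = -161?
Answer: -43020025/4548 ≈ -9459.1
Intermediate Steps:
z(X) = -(-161 + X)/(3*(-1184 + X)) (z(X) = -(X - 161)/(3*(X - 1184)) = -(-161 + X)/(3*(-1184 + X)))
E(o, Q) = -198 + 9*Q (E(o, Q) = 9*(Q - 22) = 9*(-22 + Q) = -198 + 9*Q)
n = -9459 (n = -198 + 9*(-1029) = -198 - 9261 = -9459)
z(-332) + n = (161 - 1*(-332))/(3*(-1184 - 332)) - 9459 = (1/3)*(161 + 332)/(-1516) - 9459 = (1/3)*(-1/1516)*493 - 9459 = -493/4548 - 9459 = -43020025/4548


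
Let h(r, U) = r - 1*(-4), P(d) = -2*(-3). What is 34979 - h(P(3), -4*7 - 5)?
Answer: 34969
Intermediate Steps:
P(d) = 6
h(r, U) = 4 + r (h(r, U) = r + 4 = 4 + r)
34979 - h(P(3), -4*7 - 5) = 34979 - (4 + 6) = 34979 - 1*10 = 34979 - 10 = 34969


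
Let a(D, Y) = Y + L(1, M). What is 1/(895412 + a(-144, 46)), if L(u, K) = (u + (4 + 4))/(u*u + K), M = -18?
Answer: 17/15222777 ≈ 1.1167e-6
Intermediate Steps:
L(u, K) = (8 + u)/(K + u**2) (L(u, K) = (u + 8)/(u**2 + K) = (8 + u)/(K + u**2))
a(D, Y) = -9/17 + Y (a(D, Y) = Y + (8 + 1)/(-18 + 1**2) = Y + 9/(-18 + 1) = Y + 9/(-17) = Y - 1/17*9 = Y - 9/17 = -9/17 + Y)
1/(895412 + a(-144, 46)) = 1/(895412 + (-9/17 + 46)) = 1/(895412 + 773/17) = 1/(15222777/17) = 17/15222777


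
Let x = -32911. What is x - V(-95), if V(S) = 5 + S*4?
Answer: -32536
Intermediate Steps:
V(S) = 5 + 4*S
x - V(-95) = -32911 - (5 + 4*(-95)) = -32911 - (5 - 380) = -32911 - 1*(-375) = -32911 + 375 = -32536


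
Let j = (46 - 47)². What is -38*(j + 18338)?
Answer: -696882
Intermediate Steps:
j = 1 (j = (-1)² = 1)
-38*(j + 18338) = -38*(1 + 18338) = -38*18339 = -696882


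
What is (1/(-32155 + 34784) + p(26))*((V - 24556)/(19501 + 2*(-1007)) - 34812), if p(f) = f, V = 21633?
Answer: -4623534987365/5108147 ≈ -9.0513e+5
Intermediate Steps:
(1/(-32155 + 34784) + p(26))*((V - 24556)/(19501 + 2*(-1007)) - 34812) = (1/(-32155 + 34784) + 26)*((21633 - 24556)/(19501 + 2*(-1007)) - 34812) = (1/2629 + 26)*(-2923/(19501 - 2014) - 34812) = (1/2629 + 26)*(-2923/17487 - 34812) = 68355*(-2923*1/17487 - 34812)/2629 = 68355*(-2923/17487 - 34812)/2629 = (68355/2629)*(-608760367/17487) = -4623534987365/5108147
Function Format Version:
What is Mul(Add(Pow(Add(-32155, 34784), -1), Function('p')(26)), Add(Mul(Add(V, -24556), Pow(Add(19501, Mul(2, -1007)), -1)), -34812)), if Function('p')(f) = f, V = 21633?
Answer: Rational(-4623534987365, 5108147) ≈ -9.0513e+5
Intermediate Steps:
Mul(Add(Pow(Add(-32155, 34784), -1), Function('p')(26)), Add(Mul(Add(V, -24556), Pow(Add(19501, Mul(2, -1007)), -1)), -34812)) = Mul(Add(Pow(Add(-32155, 34784), -1), 26), Add(Mul(Add(21633, -24556), Pow(Add(19501, Mul(2, -1007)), -1)), -34812)) = Mul(Add(Pow(2629, -1), 26), Add(Mul(-2923, Pow(Add(19501, -2014), -1)), -34812)) = Mul(Add(Rational(1, 2629), 26), Add(Mul(-2923, Pow(17487, -1)), -34812)) = Mul(Rational(68355, 2629), Add(Mul(-2923, Rational(1, 17487)), -34812)) = Mul(Rational(68355, 2629), Add(Rational(-2923, 17487), -34812)) = Mul(Rational(68355, 2629), Rational(-608760367, 17487)) = Rational(-4623534987365, 5108147)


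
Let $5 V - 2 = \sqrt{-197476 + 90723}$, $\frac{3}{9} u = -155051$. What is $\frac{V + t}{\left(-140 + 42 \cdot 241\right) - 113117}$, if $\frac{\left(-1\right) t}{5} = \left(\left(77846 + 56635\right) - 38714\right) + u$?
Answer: $- \frac{9234652}{515675} - \frac{i \sqrt{106753}}{515675} \approx -17.908 - 0.0006336 i$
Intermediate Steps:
$u = -465153$ ($u = 3 \left(-155051\right) = -465153$)
$V = \frac{2}{5} + \frac{i \sqrt{106753}}{5}$ ($V = \frac{2}{5} + \frac{\sqrt{-197476 + 90723}}{5} = \frac{2}{5} + \frac{\sqrt{-106753}}{5} = \frac{2}{5} + \frac{i \sqrt{106753}}{5} \approx 0.4 + 65.346 i$)
$t = 1846930$ ($t = - 5 \left(\left(\left(77846 + 56635\right) - 38714\right) - 465153\right) = - 5 \left(\left(134481 - 38714\right) - 465153\right) = - 5 \left(95767 - 465153\right) = \left(-5\right) \left(-369386\right) = 1846930$)
$\frac{V + t}{\left(-140 + 42 \cdot 241\right) - 113117} = \frac{\left(\frac{2}{5} + \frac{i \sqrt{106753}}{5}\right) + 1846930}{\left(-140 + 42 \cdot 241\right) - 113117} = \frac{\frac{9234652}{5} + \frac{i \sqrt{106753}}{5}}{\left(-140 + 10122\right) - 113117} = \frac{\frac{9234652}{5} + \frac{i \sqrt{106753}}{5}}{9982 - 113117} = \frac{\frac{9234652}{5} + \frac{i \sqrt{106753}}{5}}{-103135} = \left(\frac{9234652}{5} + \frac{i \sqrt{106753}}{5}\right) \left(- \frac{1}{103135}\right) = - \frac{9234652}{515675} - \frac{i \sqrt{106753}}{515675}$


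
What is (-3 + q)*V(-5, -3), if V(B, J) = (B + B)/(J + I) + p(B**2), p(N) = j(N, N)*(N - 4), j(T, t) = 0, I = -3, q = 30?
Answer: 45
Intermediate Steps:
p(N) = 0 (p(N) = 0*(N - 4) = 0*(-4 + N) = 0)
V(B, J) = 2*B/(-3 + J) (V(B, J) = (B + B)/(J - 3) + 0 = (2*B)/(-3 + J) + 0 = 2*B/(-3 + J) + 0 = 2*B/(-3 + J))
(-3 + q)*V(-5, -3) = (-3 + 30)*(2*(-5)/(-3 - 3)) = 27*(2*(-5)/(-6)) = 27*(2*(-5)*(-1/6)) = 27*(5/3) = 45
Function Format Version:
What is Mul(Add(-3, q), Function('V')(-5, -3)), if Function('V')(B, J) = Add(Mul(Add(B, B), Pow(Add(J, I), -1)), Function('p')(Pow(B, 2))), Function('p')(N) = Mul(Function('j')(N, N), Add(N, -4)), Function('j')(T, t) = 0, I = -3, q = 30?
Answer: 45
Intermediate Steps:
Function('p')(N) = 0 (Function('p')(N) = Mul(0, Add(N, -4)) = Mul(0, Add(-4, N)) = 0)
Function('V')(B, J) = Mul(2, B, Pow(Add(-3, J), -1)) (Function('V')(B, J) = Add(Mul(Add(B, B), Pow(Add(J, -3), -1)), 0) = Add(Mul(Mul(2, B), Pow(Add(-3, J), -1)), 0) = Add(Mul(2, B, Pow(Add(-3, J), -1)), 0) = Mul(2, B, Pow(Add(-3, J), -1)))
Mul(Add(-3, q), Function('V')(-5, -3)) = Mul(Add(-3, 30), Mul(2, -5, Pow(Add(-3, -3), -1))) = Mul(27, Mul(2, -5, Pow(-6, -1))) = Mul(27, Mul(2, -5, Rational(-1, 6))) = Mul(27, Rational(5, 3)) = 45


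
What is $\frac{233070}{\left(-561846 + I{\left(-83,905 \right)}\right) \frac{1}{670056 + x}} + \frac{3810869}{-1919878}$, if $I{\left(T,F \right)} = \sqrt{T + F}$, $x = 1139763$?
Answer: $- \frac{75833716840381030053821}{101008277963899822} - \frac{70302419055 \sqrt{822}}{52611821149} \approx -7.5081 \cdot 10^{5}$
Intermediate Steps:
$I{\left(T,F \right)} = \sqrt{F + T}$
$\frac{233070}{\left(-561846 + I{\left(-83,905 \right)}\right) \frac{1}{670056 + x}} + \frac{3810869}{-1919878} = \frac{233070}{\left(-561846 + \sqrt{905 - 83}\right) \frac{1}{670056 + 1139763}} + \frac{3810869}{-1919878} = \frac{233070}{\left(-561846 + \sqrt{822}\right) \frac{1}{1809819}} + 3810869 \left(- \frac{1}{1919878}\right) = \frac{233070}{\left(-561846 + \sqrt{822}\right) \frac{1}{1809819}} - \frac{3810869}{1919878} = \frac{233070}{- \frac{187282}{603273} + \frac{\sqrt{822}}{1809819}} - \frac{3810869}{1919878} = - \frac{3810869}{1919878} + \frac{233070}{- \frac{187282}{603273} + \frac{\sqrt{822}}{1809819}}$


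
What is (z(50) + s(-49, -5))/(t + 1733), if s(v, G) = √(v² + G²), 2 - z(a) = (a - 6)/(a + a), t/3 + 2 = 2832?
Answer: 39/255575 + √2426/10223 ≈ 0.0049706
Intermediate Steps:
t = 8490 (t = -6 + 3*2832 = -6 + 8496 = 8490)
z(a) = 2 - (-6 + a)/(2*a) (z(a) = 2 - (a - 6)/(a + a) = 2 - (-6 + a)/(2*a))
s(v, G) = √(G² + v²)
(z(50) + s(-49, -5))/(t + 1733) = ((3/2 + 3/50) + √((-5)² + (-49)²))/(8490 + 1733) = ((3/2 + 3*(1/50)) + √(25 + 2401))/10223 = ((3/2 + 3/50) + √2426)*(1/10223) = (39/25 + √2426)*(1/10223) = 39/255575 + √2426/10223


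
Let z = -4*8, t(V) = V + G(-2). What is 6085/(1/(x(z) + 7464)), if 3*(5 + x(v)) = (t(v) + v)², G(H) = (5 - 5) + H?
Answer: 54223435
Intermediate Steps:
G(H) = H (G(H) = 0 + H = H)
t(V) = -2 + V (t(V) = V - 2 = -2 + V)
z = -32
x(v) = -5 + (-2 + 2*v)²/3 (x(v) = -5 + ((-2 + v) + v)²/3 = -5 + (-2 + 2*v)²/3)
6085/(1/(x(z) + 7464)) = 6085/(1/((-5 + 4*(-1 - 32)²/3) + 7464)) = 6085/(1/((-5 + (4/3)*(-33)²) + 7464)) = 6085/(1/((-5 + (4/3)*1089) + 7464)) = 6085/(1/((-5 + 1452) + 7464)) = 6085/(1/(1447 + 7464)) = 6085/(1/8911) = 6085*8911 = 54223435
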